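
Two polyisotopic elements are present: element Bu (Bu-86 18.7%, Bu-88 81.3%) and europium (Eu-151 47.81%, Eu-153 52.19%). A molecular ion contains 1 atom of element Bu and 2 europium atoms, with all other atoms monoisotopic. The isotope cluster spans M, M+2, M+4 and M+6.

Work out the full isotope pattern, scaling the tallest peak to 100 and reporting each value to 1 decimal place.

9.4 : 61.1 : 100.0 : 48.5

Element Bu pattern (n=1): 0.1870 : 0.8130
Europium pattern (n=2): 0.22857961 : 0.49904078 : 0.27237961
Convolve the two distributions (both contribute in 2-u steps):
  M: 0.1870×0.22857961 = 0.042744
  M+2: 0.1870×0.49904078 + 0.8130×0.22857961 = 0.279156
  M+4: 0.1870×0.27237961 + 0.8130×0.49904078 = 0.456655
  M+6: 0.8130×0.27237961 = 0.221445
Scale to base peak (0.456655) = 100: 9.4 : 61.1 : 100.0 : 48.5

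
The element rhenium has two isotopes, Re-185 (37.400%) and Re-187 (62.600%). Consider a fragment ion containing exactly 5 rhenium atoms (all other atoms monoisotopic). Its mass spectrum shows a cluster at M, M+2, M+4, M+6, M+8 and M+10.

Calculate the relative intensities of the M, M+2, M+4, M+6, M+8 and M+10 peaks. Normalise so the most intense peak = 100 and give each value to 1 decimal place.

2.1 : 17.8 : 59.7 : 100.0 : 83.7 : 28.0

The 5 Re atoms are independent, so intensities follow the terms of (0.37400 + 0.62600)^5.
P(M) = 0.37400^5 = 0.007317
P(M+2) = 5 × 0.37400^4 × 0.62600^1 = 0.061239
P(M+4) = 10 × 0.37400^3 × 0.62600^2 = 0.205005
P(M+6) = 10 × 0.37400^2 × 0.62600^3 = 0.343136
P(M+8) = 5 × 0.37400^1 × 0.62600^4 = 0.287170
P(M+10) = 0.62600^5 = 0.096133
The M+6 peak is largest (0.343136); scaling to 100 gives 2.1 : 17.8 : 59.7 : 100.0 : 83.7 : 28.0.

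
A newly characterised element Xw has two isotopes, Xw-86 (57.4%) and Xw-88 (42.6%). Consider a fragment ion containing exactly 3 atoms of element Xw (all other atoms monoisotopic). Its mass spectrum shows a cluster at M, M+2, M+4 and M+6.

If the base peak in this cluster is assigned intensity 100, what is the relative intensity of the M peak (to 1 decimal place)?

44.9

Term probabilities: M 0.1891, M+2 0.4211, M+4 0.3125, M+6 0.0773. Base peak = M+2.
P(M+2) = C(3,1) × 0.574^2 × 0.426^1 = 3 × 0.329476 × 0.4260 = 0.421070 (base)
P(M) = C(3,0) × 0.574^3 × 0.426^0 = 1 × 0.18911922 × 1.0000 = 0.189119
Relative intensity = 0.189119 / 0.421070 × 100 = 44.9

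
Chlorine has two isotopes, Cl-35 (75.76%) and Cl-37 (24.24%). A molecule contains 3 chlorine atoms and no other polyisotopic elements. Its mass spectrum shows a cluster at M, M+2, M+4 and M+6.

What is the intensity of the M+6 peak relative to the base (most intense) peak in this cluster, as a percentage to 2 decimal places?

Binomial terms of (0.7576 + 0.2424)^3: M 0.4348, M+2 0.4174, M+4 0.1335, M+6 0.0142 → M is the base peak.
P(M) = C(3,0) × 0.7576^3 × 0.2424^0 = 1 × 0.4348304 × 1.0000 = 0.434830 (base)
P(M+6) = C(3,3) × 0.7576^0 × 0.2424^3 = 1 × 1.0000 × 0.01424288 = 0.014243
Relative intensity = 0.014243 / 0.434830 × 100 = 3.28

3.28%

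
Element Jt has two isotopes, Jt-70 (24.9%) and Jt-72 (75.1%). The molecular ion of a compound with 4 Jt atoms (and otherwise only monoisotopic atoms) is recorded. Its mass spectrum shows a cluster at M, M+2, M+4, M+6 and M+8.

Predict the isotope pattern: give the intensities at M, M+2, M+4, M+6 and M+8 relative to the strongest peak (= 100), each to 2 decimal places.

0.91 : 10.99 : 49.73 : 100.00 : 75.40

The 4 Jt atoms are independent, so intensities follow the terms of (0.249 + 0.751)^4.
P(M) = 0.249^4 = 0.003844
P(M+2) = 4 × 0.249^3 × 0.751^1 = 0.046376
P(M+4) = 6 × 0.249^2 × 0.751^2 = 0.209812
P(M+6) = 4 × 0.249^1 × 0.751^3 = 0.421870
P(M+8) = 0.751^4 = 0.318097
The M+6 peak is largest (0.421870); scaling to 100 gives 0.91 : 10.99 : 49.73 : 100.00 : 75.40.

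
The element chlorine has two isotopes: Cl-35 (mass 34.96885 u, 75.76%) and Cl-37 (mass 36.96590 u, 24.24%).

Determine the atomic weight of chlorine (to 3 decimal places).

35.453 u

Average mass = Σ (abundance × isotope mass) = 0.7576 × 34.96885 + 0.2424 × 36.96590
= 26.492401 + 8.960534 = 35.452935 u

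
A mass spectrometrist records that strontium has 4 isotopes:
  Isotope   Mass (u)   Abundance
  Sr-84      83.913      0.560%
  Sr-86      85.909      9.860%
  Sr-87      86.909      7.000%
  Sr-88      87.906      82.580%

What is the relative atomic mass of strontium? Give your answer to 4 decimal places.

The abundance-weighted mean is 0.00560 × 83.913 + 0.09860 × 85.909 + 0.07000 × 86.909 + 0.82580 × 87.906
= 0.46991 + 8.47063 + 6.08363 + 72.59277 = 87.61694 u

87.6169 u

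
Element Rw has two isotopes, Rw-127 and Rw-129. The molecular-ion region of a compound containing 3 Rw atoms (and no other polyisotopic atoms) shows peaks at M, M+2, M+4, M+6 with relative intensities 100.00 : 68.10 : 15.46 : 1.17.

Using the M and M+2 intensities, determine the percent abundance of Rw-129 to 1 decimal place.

Write p for the Rw-127 fraction. I(M+2)/I(M) = [C(3,1)·p^2·(1−p)] / p^3 = 3·(1−p)/p = 68.10/100.00 = 0.6810
(1−p)/p = 0.6810/3 = 0.2270  ⇒  p = 1/(1 + 0.2270) = 0.8150
Rw-127: 81.5%, Rw-129: 18.5%.

18.5%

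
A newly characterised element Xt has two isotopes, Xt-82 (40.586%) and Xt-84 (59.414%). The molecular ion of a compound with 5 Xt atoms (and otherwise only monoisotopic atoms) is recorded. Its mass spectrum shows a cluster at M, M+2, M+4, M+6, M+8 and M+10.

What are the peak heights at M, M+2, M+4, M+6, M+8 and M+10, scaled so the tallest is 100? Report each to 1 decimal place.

Each Xt atom is independently Xt-82 (p = 0.40586) or Xt-84 (q = 0.59414); the cluster is the binomial expansion (p + q)^5.
P(M) = 0.40586^5 = 0.011012
P(M+2) = 5 × 0.40586^4 × 0.59414^1 = 0.080605
P(M+4) = 10 × 0.40586^3 × 0.59414^2 = 0.235997
P(M+6) = 10 × 0.40586^2 × 0.59414^3 = 0.345477
P(M+8) = 5 × 0.40586^1 × 0.59414^4 = 0.252872
P(M+10) = 0.59414^5 = 0.074036
The M+6 peak is largest (0.345477); scaling to 100 gives 3.2 : 23.3 : 68.3 : 100.0 : 73.2 : 21.4.

3.2 : 23.3 : 68.3 : 100.0 : 73.2 : 21.4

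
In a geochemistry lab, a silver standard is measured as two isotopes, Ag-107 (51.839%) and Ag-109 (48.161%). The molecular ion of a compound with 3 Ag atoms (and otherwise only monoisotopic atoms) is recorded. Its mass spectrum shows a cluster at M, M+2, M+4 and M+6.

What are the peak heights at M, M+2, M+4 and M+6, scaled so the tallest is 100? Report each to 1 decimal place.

35.9 : 100.0 : 92.9 : 28.8

Expanding (0.51839 + 0.48161)^3:
P(M) = 0.51839^3 = 0.139306
P(M+2) = 3 × 0.51839^2 × 0.48161^1 = 0.388267
P(M+4) = 3 × 0.51839^1 × 0.48161^2 = 0.360719
P(M+6) = 0.48161^3 = 0.111709
The M+2 peak is largest (0.388267); scaling to 100 gives 35.9 : 100.0 : 92.9 : 28.8.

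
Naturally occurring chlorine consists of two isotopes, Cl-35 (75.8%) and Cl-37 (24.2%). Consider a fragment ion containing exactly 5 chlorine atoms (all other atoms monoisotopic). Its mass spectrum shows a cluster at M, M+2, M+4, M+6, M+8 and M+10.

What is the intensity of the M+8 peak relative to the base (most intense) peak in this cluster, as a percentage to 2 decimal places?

3.25%

Binomial terms of (0.758 + 0.242)^5: M 0.2502, M+2 0.3994, M+4 0.2551, M+6 0.0814, M+8 0.0130, M+10 0.0008 → M+2 is the base peak.
P(M+2) = C(5,1) × 0.758^4 × 0.242^1 = 5 × 0.33012379 × 0.2420 = 0.399450 (base)
P(M+8) = C(5,4) × 0.758^1 × 0.242^4 = 5 × 0.7580 × 0.00342974 = 0.012999
Relative intensity = 0.012999 / 0.399450 × 100 = 3.25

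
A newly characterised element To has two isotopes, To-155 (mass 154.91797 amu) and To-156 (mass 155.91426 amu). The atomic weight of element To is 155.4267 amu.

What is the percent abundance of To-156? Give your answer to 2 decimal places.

With x = fraction of To-155 (so To-156 is 1 − x):
154.91797·x + 155.91426·(1 − x) = 155.4267
(154.91797 − 155.91426)·x = 155.4267 − 155.91426
x = -0.48756 / -0.99629 = 0.48938 → 48.94% To-155, 51.06% To-156.

51.06%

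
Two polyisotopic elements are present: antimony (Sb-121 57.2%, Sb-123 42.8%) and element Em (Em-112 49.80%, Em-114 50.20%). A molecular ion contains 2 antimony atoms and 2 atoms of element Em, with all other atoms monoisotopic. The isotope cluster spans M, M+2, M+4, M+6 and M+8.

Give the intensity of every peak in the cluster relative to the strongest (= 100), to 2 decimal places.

21.77 : 76.48 : 100.00 : 57.68 : 12.39

Antimony pattern (n=2): 0.327184 : 0.489632 : 0.183184
Element Em pattern (n=2): 0.248004 : 0.499992 : 0.252004
Convolve the two distributions (both contribute in 2-u steps):
  M: 0.327184×0.248004 = 0.081143
  M+2: 0.327184×0.499992 + 0.489632×0.248004 = 0.285020
  M+4: 0.327184×0.252004 + 0.489632×0.499992 + 0.183184×0.248004 = 0.372694
  M+6: 0.489632×0.252004 + 0.183184×0.499992 = 0.214980
  M+8: 0.183184×0.252004 = 0.046163
Scale to base peak (0.372694) = 100: 21.77 : 76.48 : 100.00 : 57.68 : 12.39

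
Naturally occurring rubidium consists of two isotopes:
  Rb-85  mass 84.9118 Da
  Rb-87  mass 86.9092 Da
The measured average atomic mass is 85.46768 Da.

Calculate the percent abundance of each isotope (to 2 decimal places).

Rb-85: 72.17%, Rb-87: 27.83%

With x = fraction of Rb-85 (so Rb-87 is 1 − x):
84.9118·x + 86.9092·(1 − x) = 85.46768
(84.9118 − 86.9092)·x = 85.46768 − 86.9092
x = -1.44152 / -1.9974 = 0.72170 → 72.17% Rb-85, 27.83% Rb-87.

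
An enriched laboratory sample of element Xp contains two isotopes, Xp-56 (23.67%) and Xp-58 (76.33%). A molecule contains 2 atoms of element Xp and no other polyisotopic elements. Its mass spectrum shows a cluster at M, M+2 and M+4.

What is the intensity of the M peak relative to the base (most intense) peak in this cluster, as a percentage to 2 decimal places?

Binomial terms of (0.2367 + 0.7633)^2: M 0.0560, M+2 0.3613, M+4 0.5826 → M+4 is the base peak.
P(M+4) = C(2,2) × 0.2367^0 × 0.7633^2 = 1 × 1.0000 × 0.58262689 = 0.582627 (base)
P(M) = C(2,0) × 0.2367^2 × 0.7633^0 = 1 × 0.05602689 × 1.0000 = 0.056027
Relative intensity = 0.056027 / 0.582627 × 100 = 9.62

9.62%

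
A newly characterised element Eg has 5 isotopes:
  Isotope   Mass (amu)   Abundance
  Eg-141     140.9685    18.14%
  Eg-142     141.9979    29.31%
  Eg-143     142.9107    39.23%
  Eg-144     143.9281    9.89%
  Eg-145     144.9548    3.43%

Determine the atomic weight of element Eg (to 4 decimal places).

142.4616 amu

The abundance-weighted mean is 0.1814 × 140.9685 + 0.2931 × 141.9979 + 0.3923 × 142.9107 + 0.0989 × 143.9281 + 0.0343 × 144.9548
= 25.57169 + 41.61958 + 56.06387 + 14.23449 + 4.97195 = 142.46158 amu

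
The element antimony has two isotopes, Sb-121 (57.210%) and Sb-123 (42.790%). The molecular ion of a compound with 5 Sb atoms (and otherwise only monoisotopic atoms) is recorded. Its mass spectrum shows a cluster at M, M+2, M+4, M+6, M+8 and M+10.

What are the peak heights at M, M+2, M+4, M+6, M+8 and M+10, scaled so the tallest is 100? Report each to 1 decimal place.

Each Sb atom is independently Sb-121 (p = 0.57210) or Sb-123 (q = 0.42790); the cluster is the binomial expansion (p + q)^5.
P(M) = 0.57210^5 = 0.061286
P(M+2) = 5 × 0.57210^4 × 0.42790^1 = 0.229192
P(M+4) = 10 × 0.57210^3 × 0.42790^2 = 0.342847
P(M+6) = 10 × 0.57210^2 × 0.42790^3 = 0.256431
P(M+8) = 5 × 0.57210^1 × 0.42790^4 = 0.095898
P(M+10) = 0.42790^5 = 0.014345
The M+4 peak is largest (0.342847); scaling to 100 gives 17.9 : 66.8 : 100.0 : 74.8 : 28.0 : 4.2.

17.9 : 66.8 : 100.0 : 74.8 : 28.0 : 4.2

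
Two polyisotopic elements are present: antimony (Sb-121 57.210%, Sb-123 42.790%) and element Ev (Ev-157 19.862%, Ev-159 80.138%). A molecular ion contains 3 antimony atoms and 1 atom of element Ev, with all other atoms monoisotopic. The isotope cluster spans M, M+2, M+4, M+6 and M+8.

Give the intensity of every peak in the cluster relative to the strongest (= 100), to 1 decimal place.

Antimony pattern (n=3): 0.18724742 : 0.42015297 : 0.3142518 : 0.07834781
Element Ev pattern (n=1): 0.19862 : 0.80138
Convolve the two distributions (both contribute in 2-u steps):
  M: 0.18724742×0.19862 = 0.037191
  M+2: 0.18724742×0.80138 + 0.42015297×0.19862 = 0.233507
  M+4: 0.42015297×0.80138 + 0.3142518×0.19862 = 0.399119
  M+6: 0.3142518×0.80138 + 0.07834781×0.19862 = 0.267397
  M+8: 0.07834781×0.80138 = 0.062786
Scale to base peak (0.399119) = 100: 9.3 : 58.5 : 100.0 : 67.0 : 15.7

9.3 : 58.5 : 100.0 : 67.0 : 15.7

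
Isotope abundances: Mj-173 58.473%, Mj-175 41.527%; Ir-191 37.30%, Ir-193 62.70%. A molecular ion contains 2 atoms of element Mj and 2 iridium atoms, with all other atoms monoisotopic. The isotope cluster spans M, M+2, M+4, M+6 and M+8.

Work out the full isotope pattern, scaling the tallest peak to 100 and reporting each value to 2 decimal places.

12.34 : 59.00 : 100.00 : 70.44 : 17.58

Element Mj pattern (n=2): 0.34190917 : 0.48564165 : 0.17244917
Iridium pattern (n=2): 0.139129 : 0.467742 : 0.393129
Convolve the two distributions (both contribute in 2-u steps):
  M: 0.34190917×0.139129 = 0.047569
  M+2: 0.34190917×0.467742 + 0.48564165×0.139129 = 0.227492
  M+4: 0.34190917×0.393129 + 0.48564165×0.467742 + 0.17244917×0.139129 = 0.385562
  M+6: 0.48564165×0.393129 + 0.17244917×0.467742 = 0.271582
  M+8: 0.17244917×0.393129 = 0.067795
Scale to base peak (0.385562) = 100: 12.34 : 59.00 : 100.00 : 70.44 : 17.58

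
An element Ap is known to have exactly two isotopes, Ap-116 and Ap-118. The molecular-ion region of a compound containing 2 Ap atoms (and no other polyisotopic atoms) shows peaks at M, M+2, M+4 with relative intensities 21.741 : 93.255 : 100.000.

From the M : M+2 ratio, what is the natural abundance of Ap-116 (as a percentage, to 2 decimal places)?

31.80%

Let p = fractional abundance of Ap-116. I(M+2)/I(M) = [C(2,1)·p^1·(1−p)] / p^2 = 2·(1−p)/p = 93.255/21.741 = 4.2894
(1−p)/p = 4.2894/2 = 2.1447  ⇒  p = 1/(1 + 2.1447) = 0.3180
Ap-116: 31.80%, Ap-118: 68.20%.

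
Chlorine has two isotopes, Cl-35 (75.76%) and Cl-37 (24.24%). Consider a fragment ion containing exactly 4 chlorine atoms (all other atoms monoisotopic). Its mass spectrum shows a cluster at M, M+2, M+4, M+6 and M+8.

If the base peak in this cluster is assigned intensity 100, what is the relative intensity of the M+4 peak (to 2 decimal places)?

(0.7576 + 0.2424)^4 gives M 0.3294, M+2 0.4216, M+4 0.2023, M+6 0.0432, M+8 0.0035; the largest is M+2.
P(M+2) = C(4,1) × 0.7576^3 × 0.2424^1 = 4 × 0.4348304 × 0.2424 = 0.421612 (base)
P(M+4) = C(4,2) × 0.7576^2 × 0.2424^2 = 6 × 0.57395776 × 0.05875776 = 0.202347
Relative intensity = 0.202347 / 0.421612 × 100 = 47.99

47.99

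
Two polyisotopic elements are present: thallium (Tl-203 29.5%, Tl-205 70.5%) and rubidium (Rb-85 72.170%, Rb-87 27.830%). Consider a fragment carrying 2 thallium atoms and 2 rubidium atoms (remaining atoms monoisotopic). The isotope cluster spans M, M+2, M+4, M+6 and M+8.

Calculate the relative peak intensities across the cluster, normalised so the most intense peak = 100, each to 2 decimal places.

Thallium pattern (n=2): 0.087025 : 0.41595 : 0.497025
Rubidium pattern (n=2): 0.52085089 : 0.40169822 : 0.07745089
Convolve the two distributions (both contribute in 2-u steps):
  M: 0.087025×0.52085089 = 0.045327
  M+2: 0.087025×0.40169822 + 0.41595×0.52085089 = 0.251606
  M+4: 0.087025×0.07745089 + 0.41595×0.40169822 + 0.497025×0.52085089 = 0.432702
  M+6: 0.41595×0.07745089 + 0.497025×0.40169822 = 0.231870
  M+8: 0.497025×0.07745089 = 0.038495
Scale to base peak (0.432702) = 100: 10.48 : 58.15 : 100.00 : 53.59 : 8.90

10.48 : 58.15 : 100.00 : 53.59 : 8.90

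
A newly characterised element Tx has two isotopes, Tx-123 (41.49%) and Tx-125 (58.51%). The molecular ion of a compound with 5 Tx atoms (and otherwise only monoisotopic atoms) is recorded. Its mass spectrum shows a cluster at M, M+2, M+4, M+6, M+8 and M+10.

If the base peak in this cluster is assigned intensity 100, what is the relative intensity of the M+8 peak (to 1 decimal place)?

70.5

Binomial terms of (0.4149 + 0.5851)^5: M 0.0123, M+2 0.0867, M+4 0.2445, M+6 0.3448, M+8 0.2431, M+10 0.0686 → M+6 is the base peak.
P(M+6) = C(5,3) × 0.4149^2 × 0.5851^3 = 10 × 0.17214201 × 0.20030431 = 0.344808 (base)
P(M+8) = C(5,4) × 0.4149^1 × 0.5851^4 = 5 × 0.4149 × 0.11719805 = 0.243127
Relative intensity = 0.243127 / 0.344808 × 100 = 70.5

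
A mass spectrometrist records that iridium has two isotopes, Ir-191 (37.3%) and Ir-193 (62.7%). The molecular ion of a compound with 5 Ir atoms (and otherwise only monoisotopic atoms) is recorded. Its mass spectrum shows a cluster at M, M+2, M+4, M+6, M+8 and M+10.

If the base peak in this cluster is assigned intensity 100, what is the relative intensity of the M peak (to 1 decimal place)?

Binomial terms of (0.373 + 0.627)^5: M 0.0072, M+2 0.0607, M+4 0.2040, M+6 0.3429, M+8 0.2882, M+10 0.0969 → M+6 is the base peak.
P(M+6) = C(5,3) × 0.373^2 × 0.627^3 = 10 × 0.139129 × 0.24649188 = 0.342942 (base)
P(M) = C(5,0) × 0.373^5 × 0.627^0 = 1 × 0.00722012 × 1.0000 = 0.007220
Relative intensity = 0.007220 / 0.342942 × 100 = 2.1

2.1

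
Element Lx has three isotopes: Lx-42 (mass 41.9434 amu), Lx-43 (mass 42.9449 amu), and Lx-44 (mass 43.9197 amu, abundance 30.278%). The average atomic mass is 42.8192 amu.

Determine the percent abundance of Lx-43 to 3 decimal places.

Let x and y be the fractions of Lx-42 and Lx-43. Then x + y = 1 − 0.30278 = 0.69722 and 41.9434x + 42.9449y = 42.8192 − 0.30278×43.9197 = 29.521193234.
Substituting: 41.9434x + 42.9449(0.69722 − x) = 29.521193234
(41.9434 − 42.9449)x = -0.420849944  ⇒  x = 0.42022, y = 0.27700
Lx-42: 42.022%, Lx-43: 27.700%.

27.700%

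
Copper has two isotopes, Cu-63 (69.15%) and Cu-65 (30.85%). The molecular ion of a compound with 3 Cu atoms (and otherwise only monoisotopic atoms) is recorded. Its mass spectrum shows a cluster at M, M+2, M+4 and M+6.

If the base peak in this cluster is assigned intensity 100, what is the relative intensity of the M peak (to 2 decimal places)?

74.72

Term probabilities: M 0.3307, M+2 0.4425, M+4 0.1974, M+6 0.0294. Base peak = M+2.
P(M+2) = C(3,1) × 0.6915^2 × 0.3085^1 = 3 × 0.47817225 × 0.3085 = 0.442548 (base)
P(M) = C(3,0) × 0.6915^3 × 0.3085^0 = 1 × 0.33065611 × 1.0000 = 0.330656
Relative intensity = 0.330656 / 0.442548 × 100 = 74.72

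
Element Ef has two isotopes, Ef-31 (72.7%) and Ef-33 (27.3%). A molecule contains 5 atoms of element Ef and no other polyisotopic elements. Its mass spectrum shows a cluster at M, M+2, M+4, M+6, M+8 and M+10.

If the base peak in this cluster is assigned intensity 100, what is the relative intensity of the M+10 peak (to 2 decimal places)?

Binomial terms of (0.727 + 0.273)^5: M 0.2031, M+2 0.3813, M+4 0.2864, M+6 0.1075, M+8 0.0202, M+10 0.0015 → M+2 is the base peak.
P(M+2) = C(5,1) × 0.727^4 × 0.273^1 = 5 × 0.2793429 × 0.2730 = 0.381303 (base)
P(M+10) = C(5,5) × 0.727^0 × 0.273^5 = 1 × 1.0000 × 0.0015164 = 0.001516
Relative intensity = 0.001516 / 0.381303 × 100 = 0.40

0.40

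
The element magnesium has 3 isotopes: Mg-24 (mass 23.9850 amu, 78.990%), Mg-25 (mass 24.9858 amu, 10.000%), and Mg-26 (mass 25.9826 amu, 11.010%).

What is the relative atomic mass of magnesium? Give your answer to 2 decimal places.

24.31 amu

Average mass = Σ (abundance × isotope mass) = 0.78990 × 23.9850 + 0.10000 × 24.9858 + 0.11010 × 25.9826
= 18.94575 + 2.49858 + 2.86068 = 24.30501 amu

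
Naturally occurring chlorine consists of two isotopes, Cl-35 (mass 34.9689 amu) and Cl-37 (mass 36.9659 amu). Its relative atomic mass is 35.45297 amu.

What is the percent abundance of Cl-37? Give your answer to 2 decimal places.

24.24%

With x = fraction of Cl-35 (so Cl-37 is 1 − x):
34.9689·x + 36.9659·(1 − x) = 35.45297
(34.9689 − 36.9659)·x = 35.45297 − 36.9659
x = -1.51293 / -1.9970 = 0.75760 → 75.76% Cl-35, 24.24% Cl-37.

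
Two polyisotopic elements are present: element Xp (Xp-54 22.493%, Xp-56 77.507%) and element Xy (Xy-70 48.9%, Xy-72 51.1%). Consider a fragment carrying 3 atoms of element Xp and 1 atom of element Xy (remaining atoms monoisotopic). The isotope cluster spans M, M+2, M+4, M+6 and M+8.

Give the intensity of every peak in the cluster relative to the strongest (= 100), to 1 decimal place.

1.3 : 14.6 : 59.4 : 100.0 : 54.7

Element Xp pattern (n=3): 0.01138 : 0.11764052 : 0.40536896 : 0.46561052
Element Xy pattern (n=1): 0.4890 : 0.5110
Convolve the two distributions (both contribute in 2-u steps):
  M: 0.01138×0.4890 = 0.005565
  M+2: 0.01138×0.5110 + 0.11764052×0.4890 = 0.063341
  M+4: 0.11764052×0.5110 + 0.40536896×0.4890 = 0.258340
  M+6: 0.40536896×0.5110 + 0.46561052×0.4890 = 0.434827
  M+8: 0.46561052×0.5110 = 0.237927
Scale to base peak (0.434827) = 100: 1.3 : 14.6 : 59.4 : 100.0 : 54.7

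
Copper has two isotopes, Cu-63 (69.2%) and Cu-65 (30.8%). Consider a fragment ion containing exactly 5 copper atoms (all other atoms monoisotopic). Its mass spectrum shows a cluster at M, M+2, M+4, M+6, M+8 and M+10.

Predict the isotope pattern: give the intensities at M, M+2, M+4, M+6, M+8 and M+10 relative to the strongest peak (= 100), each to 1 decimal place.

44.9 : 100.0 : 89.0 : 39.6 : 8.8 : 0.8

Each Cu atom is independently Cu-63 (p = 0.692) or Cu-65 (q = 0.308); the cluster is the binomial expansion (p + q)^5.
P(M) = 0.692^5 = 0.158683
P(M+2) = 5 × 0.692^4 × 0.308^1 = 0.353139
P(M+4) = 10 × 0.692^3 × 0.308^2 = 0.314355
P(M+6) = 10 × 0.692^2 × 0.308^3 = 0.139915
P(M+8) = 5 × 0.692^1 × 0.308^4 = 0.031137
P(M+10) = 0.308^5 = 0.002772
The M+2 peak is largest (0.353139); scaling to 100 gives 44.9 : 100.0 : 89.0 : 39.6 : 8.8 : 0.8.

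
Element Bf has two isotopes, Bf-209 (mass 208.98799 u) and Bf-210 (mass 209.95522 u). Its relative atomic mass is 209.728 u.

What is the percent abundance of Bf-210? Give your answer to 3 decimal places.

76.508%

With x = fraction of Bf-209 (so Bf-210 is 1 − x):
208.98799·x + 209.95522·(1 − x) = 209.728
(208.98799 − 209.95522)·x = 209.728 − 209.95522
x = -0.22722 / -0.96723 = 0.23492 → 23.492% Bf-209, 76.508% Bf-210.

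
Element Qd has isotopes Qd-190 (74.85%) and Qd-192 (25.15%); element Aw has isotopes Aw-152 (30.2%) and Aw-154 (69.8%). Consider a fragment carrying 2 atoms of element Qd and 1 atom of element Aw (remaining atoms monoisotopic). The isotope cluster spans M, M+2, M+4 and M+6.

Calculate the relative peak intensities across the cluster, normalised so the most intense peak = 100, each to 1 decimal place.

Element Qd pattern (n=2): 0.56025225 : 0.3764955 : 0.06325225
Element Aw pattern (n=1): 0.3020 : 0.6980
Convolve the two distributions (both contribute in 2-u steps):
  M: 0.56025225×0.3020 = 0.169196
  M+2: 0.56025225×0.6980 + 0.3764955×0.3020 = 0.504758
  M+4: 0.3764955×0.6980 + 0.06325225×0.3020 = 0.281896
  M+6: 0.06325225×0.6980 = 0.044150
Scale to base peak (0.504758) = 100: 33.5 : 100.0 : 55.8 : 8.7

33.5 : 100.0 : 55.8 : 8.7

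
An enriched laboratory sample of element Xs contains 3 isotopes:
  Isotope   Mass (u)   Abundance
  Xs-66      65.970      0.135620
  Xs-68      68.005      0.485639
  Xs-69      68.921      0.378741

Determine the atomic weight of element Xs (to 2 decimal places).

68.08 u

Average mass = Σ (abundance × isotope mass) = 0.135620 × 65.970 + 0.485639 × 68.005 + 0.378741 × 68.921
= 8.9469 + 33.0259 + 26.1032 = 68.0760 u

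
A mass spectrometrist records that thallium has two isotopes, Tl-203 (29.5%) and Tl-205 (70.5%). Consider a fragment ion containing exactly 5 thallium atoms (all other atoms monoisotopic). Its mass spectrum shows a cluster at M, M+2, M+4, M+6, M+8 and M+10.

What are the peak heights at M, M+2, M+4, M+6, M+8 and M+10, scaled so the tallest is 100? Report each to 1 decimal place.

Expanding (0.295 + 0.705)^5:
P(M) = 0.295^5 = 0.002234
P(M+2) = 5 × 0.295^4 × 0.705^1 = 0.026696
P(M+4) = 10 × 0.295^3 × 0.705^2 = 0.127598
P(M+6) = 10 × 0.295^2 × 0.705^3 = 0.304938
P(M+8) = 5 × 0.295^1 × 0.705^4 = 0.364375
P(M+10) = 0.705^5 = 0.174159
The M+8 peak is largest (0.364375); scaling to 100 gives 0.6 : 7.3 : 35.0 : 83.7 : 100.0 : 47.8.

0.6 : 7.3 : 35.0 : 83.7 : 100.0 : 47.8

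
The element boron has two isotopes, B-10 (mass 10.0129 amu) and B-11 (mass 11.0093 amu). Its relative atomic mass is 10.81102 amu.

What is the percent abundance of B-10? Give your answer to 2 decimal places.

19.90%

Let x be the fractional abundance of B-10; then B-11 has abundance 1 − x.
10.0129·x + 11.0093·(1 − x) = 10.81102
(10.0129 − 11.0093)·x = 10.81102 − 11.0093
x = -0.19828 / -0.9964 = 0.19900 → 19.90% B-10, 80.10% B-11.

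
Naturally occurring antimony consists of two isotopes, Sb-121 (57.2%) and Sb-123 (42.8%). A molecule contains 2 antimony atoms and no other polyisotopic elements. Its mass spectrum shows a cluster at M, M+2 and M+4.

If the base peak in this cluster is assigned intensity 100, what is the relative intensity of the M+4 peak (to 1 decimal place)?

Binomial terms of (0.572 + 0.428)^2: M 0.3272, M+2 0.4896, M+4 0.1832 → M+2 is the base peak.
P(M+2) = C(2,1) × 0.572^1 × 0.428^1 = 2 × 0.5720 × 0.4280 = 0.489632 (base)
P(M+4) = C(2,2) × 0.572^0 × 0.428^2 = 1 × 1.0000 × 0.183184 = 0.183184
Relative intensity = 0.183184 / 0.489632 × 100 = 37.4

37.4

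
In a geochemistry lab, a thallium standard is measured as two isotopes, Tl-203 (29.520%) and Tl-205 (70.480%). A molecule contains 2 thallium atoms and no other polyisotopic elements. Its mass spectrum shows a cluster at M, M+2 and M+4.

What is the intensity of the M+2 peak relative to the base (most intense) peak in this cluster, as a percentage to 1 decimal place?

Term probabilities: M 0.0871, M+2 0.4161, M+4 0.4967. Base peak = M+4.
P(M+4) = C(2,2) × 0.29520^0 × 0.70480^2 = 1 × 1.0000 × 0.49674304 = 0.496743 (base)
P(M+2) = C(2,1) × 0.29520^1 × 0.70480^1 = 2 × 0.2952 × 0.7048 = 0.416114
Relative intensity = 0.416114 / 0.496743 × 100 = 83.8

83.8%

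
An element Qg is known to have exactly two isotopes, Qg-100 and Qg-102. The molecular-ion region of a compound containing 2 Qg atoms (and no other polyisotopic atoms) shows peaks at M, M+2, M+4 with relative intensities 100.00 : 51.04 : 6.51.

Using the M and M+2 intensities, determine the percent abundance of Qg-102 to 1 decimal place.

20.3%

Write p for the Qg-100 fraction. I(M+2)/I(M) = [C(2,1)·p^1·(1−p)] / p^2 = 2·(1−p)/p = 51.04/100.00 = 0.5104
(1−p)/p = 0.5104/2 = 0.2552  ⇒  p = 1/(1 + 0.2552) = 0.7967
Qg-100: 79.7%, Qg-102: 20.3%.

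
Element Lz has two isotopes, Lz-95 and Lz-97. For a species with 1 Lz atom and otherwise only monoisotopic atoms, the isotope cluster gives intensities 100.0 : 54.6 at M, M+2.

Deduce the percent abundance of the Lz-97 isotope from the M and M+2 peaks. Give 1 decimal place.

If p is the fraction of Lz that is Lz-95, then I(M+2)/I(M) = [C(1,1)·p^0·(1−p)] / p^1 = 1·(1−p)/p = 54.6/100.0 = 0.5460
(1−p)/p = 0.5460/1 = 0.5460  ⇒  p = 1/(1 + 0.5460) = 0.6468
Lz-95: 64.7%, Lz-97: 35.3%.

35.3%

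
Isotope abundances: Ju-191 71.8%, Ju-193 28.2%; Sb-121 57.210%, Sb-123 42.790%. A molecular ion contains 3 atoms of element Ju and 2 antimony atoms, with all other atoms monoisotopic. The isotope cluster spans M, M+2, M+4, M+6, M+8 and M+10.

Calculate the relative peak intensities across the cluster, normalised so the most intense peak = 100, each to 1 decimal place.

35.9 : 96.0 : 100.0 : 50.7 : 12.6 : 1.2

Element Ju pattern (n=3): 0.37014623 : 0.4361333 : 0.1712947 : 0.02242577
Antimony pattern (n=2): 0.32729841 : 0.48960318 : 0.18309841
Convolve the two distributions (both contribute in 2-u steps):
  M: 0.37014623×0.32729841 = 0.121148
  M+2: 0.37014623×0.48960318 + 0.4361333×0.32729841 = 0.323971
  M+4: 0.37014623×0.18309841 + 0.4361333×0.48960318 + 0.1712947×0.32729841 = 0.337370
  M+6: 0.4361333×0.18309841 + 0.1712947×0.48960318 + 0.02242577×0.32729841 = 0.171062
  M+8: 0.1712947×0.18309841 + 0.02242577×0.48960318 = 0.042344
  M+10: 0.02242577×0.18309841 = 0.004106
Scale to base peak (0.337370) = 100: 35.9 : 96.0 : 100.0 : 50.7 : 12.6 : 1.2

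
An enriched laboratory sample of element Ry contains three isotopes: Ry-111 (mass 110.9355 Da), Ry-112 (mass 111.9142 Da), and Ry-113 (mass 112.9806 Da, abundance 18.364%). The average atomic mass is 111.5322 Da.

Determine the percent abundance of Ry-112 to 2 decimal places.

Let x and y be the fractions of Ry-111 and Ry-112. Then x + y = 1 − 0.18364 = 0.81636 and 110.9355x + 111.9142y = 111.5322 − 0.18364×112.9806 = 90.784442616.
Substituting: 110.9355x + 111.9142(0.81636 − x) = 90.784442616
(110.9355 − 111.9142)x = -0.577833696  ⇒  x = 0.59041, y = 0.22595
Ry-111: 59.04%, Ry-112: 22.60%.

22.60%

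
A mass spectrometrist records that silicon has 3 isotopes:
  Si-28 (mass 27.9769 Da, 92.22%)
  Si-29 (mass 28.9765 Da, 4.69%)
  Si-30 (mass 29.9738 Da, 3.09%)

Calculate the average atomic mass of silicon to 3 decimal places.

Average mass = Σ (abundance × isotope mass) = 0.9222 × 27.9769 + 0.0469 × 28.9765 + 0.0309 × 29.9738
= 25.80030 + 1.35900 + 0.92619 = 28.08549 Da

28.085 Da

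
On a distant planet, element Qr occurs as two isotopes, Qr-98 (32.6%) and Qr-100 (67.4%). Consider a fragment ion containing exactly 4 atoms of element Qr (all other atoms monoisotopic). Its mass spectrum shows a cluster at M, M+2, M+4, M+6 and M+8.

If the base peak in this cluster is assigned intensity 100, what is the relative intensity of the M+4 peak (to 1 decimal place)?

Binomial terms of (0.326 + 0.674)^4: M 0.0113, M+2 0.0934, M+4 0.2897, M+6 0.3993, M+8 0.2064 → M+6 is the base peak.
P(M+6) = C(4,3) × 0.326^1 × 0.674^3 = 4 × 0.3260 × 0.30618202 = 0.399261 (base)
P(M+4) = C(4,2) × 0.326^2 × 0.674^2 = 6 × 0.106276 × 0.454276 = 0.289672
Relative intensity = 0.289672 / 0.399261 × 100 = 72.6

72.6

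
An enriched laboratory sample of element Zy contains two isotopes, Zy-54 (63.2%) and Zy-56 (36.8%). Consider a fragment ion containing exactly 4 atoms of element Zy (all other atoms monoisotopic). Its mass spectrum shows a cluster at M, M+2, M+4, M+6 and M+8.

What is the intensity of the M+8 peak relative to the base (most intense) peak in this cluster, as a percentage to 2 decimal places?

4.94%

(0.632 + 0.368)^4 gives M 0.1595, M+2 0.3716, M+4 0.3245, M+6 0.1260, M+8 0.0183; the largest is M+2.
P(M+2) = C(4,1) × 0.632^3 × 0.368^1 = 4 × 0.25243597 × 0.3680 = 0.371586 (base)
P(M+8) = C(4,4) × 0.632^0 × 0.368^4 = 1 × 1.0000 × 0.01833966 = 0.018340
Relative intensity = 0.018340 / 0.371586 × 100 = 4.94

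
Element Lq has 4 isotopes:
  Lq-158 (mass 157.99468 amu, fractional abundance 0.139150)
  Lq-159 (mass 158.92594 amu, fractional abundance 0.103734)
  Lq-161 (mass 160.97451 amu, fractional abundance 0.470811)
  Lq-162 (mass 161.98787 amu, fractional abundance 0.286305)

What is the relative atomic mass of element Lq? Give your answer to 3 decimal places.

The abundance-weighted mean is 0.139150 × 157.99468 + 0.103734 × 158.92594 + 0.470811 × 160.97451 + 0.286305 × 161.98787
= 21.984960 + 16.486023 + 75.788570 + 46.377937 = 160.637490 amu

160.637 amu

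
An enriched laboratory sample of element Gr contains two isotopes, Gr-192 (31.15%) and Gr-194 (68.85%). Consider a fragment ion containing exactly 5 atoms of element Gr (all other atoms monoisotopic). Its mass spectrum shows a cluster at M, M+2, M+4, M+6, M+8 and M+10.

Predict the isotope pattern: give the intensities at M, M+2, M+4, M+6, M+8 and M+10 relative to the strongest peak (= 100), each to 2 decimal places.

0.84 : 9.26 : 40.94 : 90.49 : 100.00 : 44.21

Expanding (0.3115 + 0.6885)^5:
P(M) = 0.3115^5 = 0.002933
P(M+2) = 5 × 0.3115^4 × 0.6885^1 = 0.032412
P(M+4) = 10 × 0.3115^3 × 0.6885^2 = 0.143279
P(M+6) = 10 × 0.3115^2 × 0.6885^3 = 0.316685
P(M+8) = 5 × 0.3115^1 × 0.6885^4 = 0.349980
P(M+10) = 0.6885^5 = 0.154710
The M+8 peak is largest (0.349980); scaling to 100 gives 0.84 : 9.26 : 40.94 : 90.49 : 100.00 : 44.21.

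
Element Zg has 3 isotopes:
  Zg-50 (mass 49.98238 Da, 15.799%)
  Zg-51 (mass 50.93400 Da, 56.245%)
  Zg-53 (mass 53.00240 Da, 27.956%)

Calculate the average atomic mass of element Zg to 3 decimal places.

51.362 Da

The abundance-weighted mean is 0.15799 × 49.98238 + 0.56245 × 50.93400 + 0.27956 × 53.00240
= 7.896716 + 28.647828 + 14.817351 = 51.361895 Da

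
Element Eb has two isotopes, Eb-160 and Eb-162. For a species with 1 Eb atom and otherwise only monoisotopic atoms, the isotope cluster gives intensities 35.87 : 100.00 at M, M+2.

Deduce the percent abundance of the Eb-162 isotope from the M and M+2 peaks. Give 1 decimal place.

73.6%

Let p = fractional abundance of Eb-160. I(M+2)/I(M) = [C(1,1)·p^0·(1−p)] / p^1 = 1·(1−p)/p = 100.00/35.87 = 2.7878
(1−p)/p = 2.7878/1 = 2.7878  ⇒  p = 1/(1 + 2.7878) = 0.2640
Eb-160: 26.4%, Eb-162: 73.6%.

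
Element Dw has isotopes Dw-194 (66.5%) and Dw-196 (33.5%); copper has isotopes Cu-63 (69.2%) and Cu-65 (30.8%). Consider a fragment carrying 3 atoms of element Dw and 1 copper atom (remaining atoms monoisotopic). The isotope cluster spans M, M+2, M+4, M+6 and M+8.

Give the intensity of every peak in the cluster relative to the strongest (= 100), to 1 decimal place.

Element Dw pattern (n=3): 0.29407963 : 0.44443612 : 0.22388887 : 0.03759537
Copper pattern (n=1): 0.6920 : 0.3080
Convolve the two distributions (both contribute in 2-u steps):
  M: 0.29407963×0.6920 = 0.203503
  M+2: 0.29407963×0.3080 + 0.44443612×0.6920 = 0.398126
  M+4: 0.44443612×0.3080 + 0.22388887×0.6920 = 0.291817
  M+6: 0.22388887×0.3080 + 0.03759537×0.6920 = 0.094974
  M+8: 0.03759537×0.3080 = 0.011579
Scale to base peak (0.398126) = 100: 51.1 : 100.0 : 73.3 : 23.9 : 2.9

51.1 : 100.0 : 73.3 : 23.9 : 2.9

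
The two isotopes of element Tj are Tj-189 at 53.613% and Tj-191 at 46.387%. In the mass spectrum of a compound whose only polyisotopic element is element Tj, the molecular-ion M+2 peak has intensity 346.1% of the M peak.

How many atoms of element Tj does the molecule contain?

4

The M+2/M ratio from n Tj atoms is n · q/p = n · 0.46387/0.53613.
n = 3.461 × 0.53613/0.46387 = 4.00 ≈ 4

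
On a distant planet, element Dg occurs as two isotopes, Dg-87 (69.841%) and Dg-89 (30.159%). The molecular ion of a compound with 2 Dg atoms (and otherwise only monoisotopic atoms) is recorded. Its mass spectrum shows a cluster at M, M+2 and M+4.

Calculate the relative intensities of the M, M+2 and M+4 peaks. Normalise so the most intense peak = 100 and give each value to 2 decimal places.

The 2 Dg atoms are independent, so intensities follow the terms of (0.69841 + 0.30159)^2.
P(M) = 0.69841^2 = 0.487777
P(M+2) = 2 × 0.69841^1 × 0.30159^1 = 0.421267
P(M+4) = 0.30159^2 = 0.090957
The M peak is largest (0.487777); scaling to 100 gives 100.00 : 86.36 : 18.65.

100.00 : 86.36 : 18.65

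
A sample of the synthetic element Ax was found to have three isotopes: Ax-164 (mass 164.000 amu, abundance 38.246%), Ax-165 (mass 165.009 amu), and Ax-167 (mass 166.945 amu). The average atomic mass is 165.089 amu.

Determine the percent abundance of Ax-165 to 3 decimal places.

The remaining 61.754% is split between Ax-165 (fraction x) and Ax-167 (fraction 0.61754 − x).
Substituting: 165.009x + 166.945(0.61754 − x) = 102.36556
(165.009 − 166.945)x = -0.7296553  ⇒  x = 0.37689, y = 0.24065
Ax-165: 37.689%, Ax-167: 24.065%.

37.689%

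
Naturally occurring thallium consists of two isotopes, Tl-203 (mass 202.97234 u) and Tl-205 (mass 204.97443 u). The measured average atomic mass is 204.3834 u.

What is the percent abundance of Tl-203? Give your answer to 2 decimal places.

With x = fraction of Tl-203 (so Tl-205 is 1 − x):
202.97234·x + 204.97443·(1 − x) = 204.3834
(202.97234 − 204.97443)·x = 204.3834 − 204.97443
x = -0.59103 / -2.00209 = 0.29521 → 29.52% Tl-203, 70.48% Tl-205.

29.52%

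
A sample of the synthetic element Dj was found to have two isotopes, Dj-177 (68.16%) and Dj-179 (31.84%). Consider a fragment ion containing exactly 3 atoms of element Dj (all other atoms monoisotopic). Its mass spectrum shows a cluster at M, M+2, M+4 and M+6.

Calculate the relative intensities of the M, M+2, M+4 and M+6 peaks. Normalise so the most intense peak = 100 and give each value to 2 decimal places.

Expanding (0.6816 + 0.3184)^3:
P(M) = 0.6816^3 = 0.316657
P(M+2) = 3 × 0.6816^2 × 0.3184^1 = 0.443765
P(M+4) = 3 × 0.6816^1 × 0.3184^2 = 0.207299
P(M+6) = 0.3184^3 = 0.032279
The M+2 peak is largest (0.443765); scaling to 100 gives 71.36 : 100.00 : 46.71 : 7.27.

71.36 : 100.00 : 46.71 : 7.27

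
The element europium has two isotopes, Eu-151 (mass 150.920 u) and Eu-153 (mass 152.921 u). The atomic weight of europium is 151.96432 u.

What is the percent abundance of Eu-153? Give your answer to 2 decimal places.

52.19%

Let x be the fractional abundance of Eu-151; then Eu-153 has abundance 1 − x.
150.920·x + 152.921·(1 − x) = 151.96432
(150.920 − 152.921)·x = 151.96432 − 152.921
x = -0.95668 / -2.001 = 0.47810 → 47.81% Eu-151, 52.19% Eu-153.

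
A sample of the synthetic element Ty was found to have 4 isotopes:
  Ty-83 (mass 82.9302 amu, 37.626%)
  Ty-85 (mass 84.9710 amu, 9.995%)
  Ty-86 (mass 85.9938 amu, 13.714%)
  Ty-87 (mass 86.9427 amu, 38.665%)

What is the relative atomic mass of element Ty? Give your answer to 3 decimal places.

The abundance-weighted mean is 0.37626 × 82.9302 + 0.09995 × 84.9710 + 0.13714 × 85.9938 + 0.38665 × 86.9427
= 31.20332 + 8.49285 + 11.79319 + 33.61639 = 85.10575 amu

85.106 amu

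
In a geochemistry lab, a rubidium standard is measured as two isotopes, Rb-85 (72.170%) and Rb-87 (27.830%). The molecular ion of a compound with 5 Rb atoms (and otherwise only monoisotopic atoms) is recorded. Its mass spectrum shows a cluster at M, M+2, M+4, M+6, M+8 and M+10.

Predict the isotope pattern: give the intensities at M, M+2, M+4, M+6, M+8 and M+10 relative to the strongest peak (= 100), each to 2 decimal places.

51.86 : 100.00 : 77.12 : 29.74 : 5.73 : 0.44

Expanding (0.72170 + 0.27830)^5:
P(M) = 0.72170^5 = 0.195787
P(M+2) = 5 × 0.72170^4 × 0.27830^1 = 0.377494
P(M+4) = 10 × 0.72170^3 × 0.27830^2 = 0.291136
P(M+6) = 10 × 0.72170^2 × 0.27830^3 = 0.112267
P(M+8) = 5 × 0.72170^1 × 0.27830^4 = 0.021646
P(M+10) = 0.27830^5 = 0.001669
The M+2 peak is largest (0.377494); scaling to 100 gives 51.86 : 100.00 : 77.12 : 29.74 : 5.73 : 0.44.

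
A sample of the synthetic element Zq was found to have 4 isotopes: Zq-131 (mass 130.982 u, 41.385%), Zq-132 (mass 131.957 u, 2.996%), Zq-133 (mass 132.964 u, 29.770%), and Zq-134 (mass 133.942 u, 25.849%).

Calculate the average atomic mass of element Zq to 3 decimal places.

The abundance-weighted mean is 0.41385 × 130.982 + 0.02996 × 131.957 + 0.29770 × 132.964 + 0.25849 × 133.942
= 54.2069 + 3.9534 + 39.5834 + 34.6227 = 132.3664 u

132.366 u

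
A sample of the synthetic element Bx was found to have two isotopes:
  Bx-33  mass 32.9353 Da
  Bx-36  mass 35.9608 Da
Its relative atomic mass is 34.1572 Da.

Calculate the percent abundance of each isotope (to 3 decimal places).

Bx-33: 59.613%, Bx-36: 40.387%

Writing the weighted mean with unknown fraction x of Bx-33:
32.9353·x + 35.9608·(1 − x) = 34.1572
(32.9353 − 35.9608)·x = 34.1572 − 35.9608
x = -1.8036 / -3.0255 = 0.59613 → 59.613% Bx-33, 40.387% Bx-36.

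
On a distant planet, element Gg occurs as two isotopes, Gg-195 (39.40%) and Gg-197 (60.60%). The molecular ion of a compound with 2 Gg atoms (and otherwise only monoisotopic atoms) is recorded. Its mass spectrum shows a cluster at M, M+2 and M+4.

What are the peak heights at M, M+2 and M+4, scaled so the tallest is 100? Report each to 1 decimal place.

Each Gg atom is independently Gg-195 (p = 0.3940) or Gg-197 (q = 0.6060); the cluster is the binomial expansion (p + q)^2.
P(M) = 0.3940^2 = 0.155236
P(M+2) = 2 × 0.3940^1 × 0.6060^1 = 0.477528
P(M+4) = 0.6060^2 = 0.367236
The M+2 peak is largest (0.477528); scaling to 100 gives 32.5 : 100.0 : 76.9.

32.5 : 100.0 : 76.9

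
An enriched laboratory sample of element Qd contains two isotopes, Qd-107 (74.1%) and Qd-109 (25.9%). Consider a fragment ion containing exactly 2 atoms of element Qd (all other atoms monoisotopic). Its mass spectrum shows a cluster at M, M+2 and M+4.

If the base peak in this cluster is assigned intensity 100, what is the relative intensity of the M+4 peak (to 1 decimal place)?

Binomial terms of (0.741 + 0.259)^2: M 0.5491, M+2 0.3838, M+4 0.0671 → M is the base peak.
P(M) = C(2,0) × 0.741^2 × 0.259^0 = 1 × 0.549081 × 1.0000 = 0.549081 (base)
P(M+4) = C(2,2) × 0.741^0 × 0.259^2 = 1 × 1.0000 × 0.067081 = 0.067081
Relative intensity = 0.067081 / 0.549081 × 100 = 12.2

12.2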